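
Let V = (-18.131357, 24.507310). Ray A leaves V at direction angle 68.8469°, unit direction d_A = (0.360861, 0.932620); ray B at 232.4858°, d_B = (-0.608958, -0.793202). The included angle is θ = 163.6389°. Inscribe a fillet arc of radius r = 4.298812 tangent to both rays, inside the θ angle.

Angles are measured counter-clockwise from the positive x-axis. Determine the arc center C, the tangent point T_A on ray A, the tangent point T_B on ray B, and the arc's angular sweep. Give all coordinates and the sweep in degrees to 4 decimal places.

center=(-21.9175,26.6349) T_A=(-17.9084,25.0836) T_B=(-18.5077,24.0171) sweep=16.3611

bisector direction at 150.6664° = (-0.871782,0.489895)
center distance |VC| = r/sin(θ/2) = 4.298812/sin(81.8195°) = 4.343004
C = V + |VC|·bis = (-21.9175,26.6349)
T_A = V + ((C−V)·d_A)·d_A = V + 0.6180·d_A = (-17.9084,25.0836)
T_B = V + ((C−V)·d_B)·d_B = V + 0.6180·d_B = (-18.5077,24.0171)
sweep = 180° − θ = 16.3611°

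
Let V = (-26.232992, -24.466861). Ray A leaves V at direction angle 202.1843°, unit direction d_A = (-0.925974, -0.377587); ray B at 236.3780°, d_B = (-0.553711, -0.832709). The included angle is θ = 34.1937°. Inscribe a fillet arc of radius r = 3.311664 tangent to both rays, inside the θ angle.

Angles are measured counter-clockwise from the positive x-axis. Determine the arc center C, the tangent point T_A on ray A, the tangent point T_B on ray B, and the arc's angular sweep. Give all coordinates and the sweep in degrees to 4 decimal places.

center=(-34.9524,-31.5988) T_A=(-36.2028,-28.5323) T_B=(-32.1947,-33.4325) sweep=145.8063

bisector direction at 219.2811° = (-0.774049,-0.633126)
center distance |VC| = r/sin(θ/2) = 3.311664/sin(17.0968°) = 11.264632
C = V + |VC|·bis = (-34.9524,-31.5988)
T_A = V + ((C−V)·d_A)·d_A = V + 10.7668·d_A = (-36.2028,-28.5323)
T_B = V + ((C−V)·d_B)·d_B = V + 10.7668·d_B = (-32.1947,-33.4325)
sweep = 180° − θ = 145.8063°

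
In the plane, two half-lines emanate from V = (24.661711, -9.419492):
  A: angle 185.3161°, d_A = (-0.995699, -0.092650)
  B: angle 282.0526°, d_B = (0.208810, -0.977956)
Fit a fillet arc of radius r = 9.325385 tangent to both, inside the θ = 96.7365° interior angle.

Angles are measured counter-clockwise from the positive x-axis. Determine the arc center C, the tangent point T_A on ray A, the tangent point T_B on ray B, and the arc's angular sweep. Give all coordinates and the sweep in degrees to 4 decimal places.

bisector direction at 233.6844° = (-0.592233,-0.805767)
center distance |VC| = r/sin(θ/2) = 9.325385/sin(48.3683°) = 12.476599
C = V + |VC|·bis = (17.2727,-19.4727)
T_A = V + ((C−V)·d_A)·d_A = V + 8.2887·d_A = (16.4087,-10.1874)
T_B = V + ((C−V)·d_B)·d_B = V + 8.2887·d_B = (26.3925,-17.5255)
sweep = 180° − θ = 83.2635°

center=(17.2727,-19.4727) T_A=(16.4087,-10.1874) T_B=(26.3925,-17.5255) sweep=83.2635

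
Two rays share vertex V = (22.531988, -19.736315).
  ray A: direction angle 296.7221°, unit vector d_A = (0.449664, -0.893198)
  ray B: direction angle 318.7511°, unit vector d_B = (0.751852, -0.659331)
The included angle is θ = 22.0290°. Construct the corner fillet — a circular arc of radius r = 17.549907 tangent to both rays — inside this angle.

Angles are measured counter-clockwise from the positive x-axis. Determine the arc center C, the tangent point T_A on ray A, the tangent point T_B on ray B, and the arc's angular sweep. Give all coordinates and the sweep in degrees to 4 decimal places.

bisector direction at 307.7366° = (0.612032,-0.790833)
center distance |VC| = r/sin(θ/2) = 17.549907/sin(11.0145°) = 91.856719
C = V + |VC|·bis = (78.7513,-92.3796)
T_A = V + ((C−V)·d_A)·d_A = V + 90.1646·d_A = (63.0757,-100.2712)
T_B = V + ((C−V)·d_B)·d_B = V + 90.1646·d_B = (90.3225,-79.1847)
sweep = 180° − θ = 157.9710°

center=(78.7513,-92.3796) T_A=(63.0757,-100.2712) T_B=(90.3225,-79.1847) sweep=157.9710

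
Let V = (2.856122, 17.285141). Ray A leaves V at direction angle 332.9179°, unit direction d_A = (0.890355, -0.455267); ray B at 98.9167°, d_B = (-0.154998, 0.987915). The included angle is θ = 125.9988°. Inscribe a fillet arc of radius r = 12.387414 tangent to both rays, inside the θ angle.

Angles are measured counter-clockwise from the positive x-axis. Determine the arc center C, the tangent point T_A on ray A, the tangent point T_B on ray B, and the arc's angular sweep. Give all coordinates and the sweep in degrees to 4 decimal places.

center=(14.1155,25.4408) T_A=(8.4759,14.4116) T_B=(1.8778,23.5207) sweep=54.0012

bisector direction at 35.9173° = (0.809865,0.586617)
center distance |VC| = r/sin(θ/2) = 12.387414/sin(62.9994°) = 13.902794
C = V + |VC|·bis = (14.1155,25.4408)
T_A = V + ((C−V)·d_A)·d_A = V + 6.3119·d_A = (8.4759,14.4116)
T_B = V + ((C−V)·d_B)·d_B = V + 6.3119·d_B = (1.8778,23.5207)
sweep = 180° − θ = 54.0012°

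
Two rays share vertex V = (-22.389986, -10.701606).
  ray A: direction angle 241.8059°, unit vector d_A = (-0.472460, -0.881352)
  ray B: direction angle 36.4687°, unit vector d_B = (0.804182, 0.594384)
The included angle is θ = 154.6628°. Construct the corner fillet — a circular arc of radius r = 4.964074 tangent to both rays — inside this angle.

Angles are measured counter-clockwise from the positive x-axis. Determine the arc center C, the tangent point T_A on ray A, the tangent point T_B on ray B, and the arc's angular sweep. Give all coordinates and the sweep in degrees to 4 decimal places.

center=(-18.5421,-14.0304) T_A=(-22.9172,-11.6851) T_B=(-21.4926,-10.0384) sweep=25.3372

bisector direction at 319.1373° = (0.756280,-0.654249)
center distance |VC| = r/sin(θ/2) = 4.964074/sin(77.3314°) = 5.087941
C = V + |VC|·bis = (-18.5421,-14.0304)
T_A = V + ((C−V)·d_A)·d_A = V + 1.1158·d_A = (-22.9172,-11.6851)
T_B = V + ((C−V)·d_B)·d_B = V + 1.1158·d_B = (-21.4926,-10.0384)
sweep = 180° − θ = 25.3372°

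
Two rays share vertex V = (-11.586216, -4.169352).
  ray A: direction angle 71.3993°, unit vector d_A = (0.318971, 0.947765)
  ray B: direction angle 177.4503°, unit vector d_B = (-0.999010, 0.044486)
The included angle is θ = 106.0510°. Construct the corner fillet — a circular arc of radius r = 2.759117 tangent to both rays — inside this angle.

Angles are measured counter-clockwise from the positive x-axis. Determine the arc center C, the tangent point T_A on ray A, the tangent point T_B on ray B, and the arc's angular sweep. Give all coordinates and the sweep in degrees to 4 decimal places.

center=(-13.5386,-1.3206) T_A=(-10.9236,-2.2006) T_B=(-13.6614,-4.0769) sweep=73.9490

bisector direction at 124.4248° = (-0.565324,0.824869)
center distance |VC| = r/sin(θ/2) = 2.759117/sin(53.0255°) = 3.453631
C = V + |VC|·bis = (-13.5386,-1.3206)
T_A = V + ((C−V)·d_A)·d_A = V + 2.0772·d_A = (-10.9236,-2.2006)
T_B = V + ((C−V)·d_B)·d_B = V + 2.0772·d_B = (-13.6614,-4.0769)
sweep = 180° − θ = 73.9490°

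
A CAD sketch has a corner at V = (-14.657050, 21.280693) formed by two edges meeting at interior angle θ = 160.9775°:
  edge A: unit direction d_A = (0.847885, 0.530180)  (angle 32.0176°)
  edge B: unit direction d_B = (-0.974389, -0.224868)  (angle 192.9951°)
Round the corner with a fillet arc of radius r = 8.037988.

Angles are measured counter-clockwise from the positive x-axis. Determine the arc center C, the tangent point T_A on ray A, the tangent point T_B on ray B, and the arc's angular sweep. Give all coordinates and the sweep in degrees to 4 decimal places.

bisector direction at 112.5063° = (-0.382786,0.923837)
center distance |VC| = r/sin(θ/2) = 8.037988/sin(80.4887°) = 8.150025
C = V + |VC|·bis = (-17.7768,28.8100)
T_A = V + ((C−V)·d_A)·d_A = V + 1.3467·d_A = (-13.5152,21.9947)
T_B = V + ((C−V)·d_B)·d_B = V + 1.3467·d_B = (-15.9693,20.9779)
sweep = 180° − θ = 19.0225°

center=(-17.7768,28.8100) T_A=(-13.5152,21.9947) T_B=(-15.9693,20.9779) sweep=19.0225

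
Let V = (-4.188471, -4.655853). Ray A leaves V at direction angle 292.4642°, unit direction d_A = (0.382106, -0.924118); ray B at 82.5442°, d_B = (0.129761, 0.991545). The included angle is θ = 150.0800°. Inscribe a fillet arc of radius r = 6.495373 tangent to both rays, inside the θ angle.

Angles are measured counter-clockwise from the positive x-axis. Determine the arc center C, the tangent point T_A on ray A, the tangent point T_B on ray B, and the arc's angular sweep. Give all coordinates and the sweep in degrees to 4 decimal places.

bisector direction at 7.5042° = (0.991435,0.130599)
center distance |VC| = r/sin(θ/2) = 6.495373/sin(75.0400°) = 6.723249
C = V + |VC|·bis = (2.4772,-3.7778)
T_A = V + ((C−V)·d_A)·d_A = V + 1.7356·d_A = (-3.5253,-6.2597)
T_B = V + ((C−V)·d_B)·d_B = V + 1.7356·d_B = (-3.9633,-2.9350)
sweep = 180° − θ = 29.9200°

center=(2.4772,-3.7778) T_A=(-3.5253,-6.2597) T_B=(-3.9633,-2.9350) sweep=29.9200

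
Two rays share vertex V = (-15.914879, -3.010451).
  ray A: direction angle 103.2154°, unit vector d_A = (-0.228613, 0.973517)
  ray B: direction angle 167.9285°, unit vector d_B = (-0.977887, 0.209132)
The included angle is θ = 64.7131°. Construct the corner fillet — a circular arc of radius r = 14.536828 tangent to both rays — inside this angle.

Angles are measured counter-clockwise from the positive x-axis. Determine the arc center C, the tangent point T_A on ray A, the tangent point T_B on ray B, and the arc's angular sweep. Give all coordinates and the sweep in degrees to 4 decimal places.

bisector direction at 135.5720° = (-0.714130,0.700013)
center distance |VC| = r/sin(θ/2) = 14.536828/sin(32.3565°) = 27.162180
C = V + |VC|·bis = (-35.3122,16.0034)
T_A = V + ((C−V)·d_A)·d_A = V + 22.9448·d_A = (-21.1604,19.3267)
T_B = V + ((C−V)·d_B)·d_B = V + 22.9448·d_B = (-38.3523,1.7880)
sweep = 180° − θ = 115.2869°

center=(-35.3122,16.0034) T_A=(-21.1604,19.3267) T_B=(-38.3523,1.7880) sweep=115.2869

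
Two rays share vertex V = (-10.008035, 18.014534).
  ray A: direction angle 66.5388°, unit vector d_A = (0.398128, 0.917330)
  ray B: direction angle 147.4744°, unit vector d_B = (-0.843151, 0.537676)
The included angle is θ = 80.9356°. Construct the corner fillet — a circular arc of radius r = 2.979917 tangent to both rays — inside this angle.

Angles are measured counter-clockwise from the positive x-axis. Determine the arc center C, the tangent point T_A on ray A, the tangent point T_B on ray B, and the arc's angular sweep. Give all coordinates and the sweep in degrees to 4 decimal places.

bisector direction at 107.0066° = (-0.292482,0.956271)
center distance |VC| = r/sin(θ/2) = 2.979917/sin(40.4678°) = 4.591406
C = V + |VC|·bis = (-11.3509,22.4052)
T_A = V + ((C−V)·d_A)·d_A = V + 3.4930·d_A = (-8.6174,21.2188)
T_B = V + ((C−V)·d_B)·d_B = V + 3.4930·d_B = (-12.9532,19.8926)
sweep = 180° − θ = 99.0644°

center=(-11.3509,22.4052) T_A=(-8.6174,21.2188) T_B=(-12.9532,19.8926) sweep=99.0644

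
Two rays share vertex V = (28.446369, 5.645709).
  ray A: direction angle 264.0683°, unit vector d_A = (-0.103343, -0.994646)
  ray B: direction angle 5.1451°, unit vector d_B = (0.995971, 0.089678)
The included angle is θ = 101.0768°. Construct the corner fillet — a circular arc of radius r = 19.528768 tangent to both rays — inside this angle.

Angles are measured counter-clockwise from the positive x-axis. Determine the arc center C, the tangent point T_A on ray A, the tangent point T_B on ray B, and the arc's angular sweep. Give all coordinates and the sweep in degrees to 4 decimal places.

bisector direction at 314.6067° = (0.702236,-0.711944)
center distance |VC| = r/sin(θ/2) = 19.528768/sin(50.5384°) = 25.294670
C = V + |VC|·bis = (46.2092,-12.3627)
T_A = V + ((C−V)·d_A)·d_A = V + 16.0763·d_A = (26.7850,-10.3445)
T_B = V + ((C−V)·d_B)·d_B = V + 16.0763·d_B = (44.4579,7.0874)
sweep = 180° − θ = 78.9232°

center=(46.2092,-12.3627) T_A=(26.7850,-10.3445) T_B=(44.4579,7.0874) sweep=78.9232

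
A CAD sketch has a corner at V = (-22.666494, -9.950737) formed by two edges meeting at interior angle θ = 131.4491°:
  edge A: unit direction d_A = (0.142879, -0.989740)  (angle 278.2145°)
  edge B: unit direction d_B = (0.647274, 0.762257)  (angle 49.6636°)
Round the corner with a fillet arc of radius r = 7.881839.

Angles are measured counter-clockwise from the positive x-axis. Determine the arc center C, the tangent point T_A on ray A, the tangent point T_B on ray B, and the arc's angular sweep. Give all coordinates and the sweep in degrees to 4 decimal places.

bisector direction at 343.9391° = (0.960968,-0.276660)
center distance |VC| = r/sin(θ/2) = 7.881839/sin(65.7245°) = 8.646354
C = V + |VC|·bis = (-14.3576,-12.3428)
T_A = V + ((C−V)·d_A)·d_A = V + 3.5547·d_A = (-22.1586,-13.4690)
T_B = V + ((C−V)·d_B)·d_B = V + 3.5547·d_B = (-20.3656,-7.2411)
sweep = 180° − θ = 48.5509°

center=(-14.3576,-12.3428) T_A=(-22.1586,-13.4690) T_B=(-20.3656,-7.2411) sweep=48.5509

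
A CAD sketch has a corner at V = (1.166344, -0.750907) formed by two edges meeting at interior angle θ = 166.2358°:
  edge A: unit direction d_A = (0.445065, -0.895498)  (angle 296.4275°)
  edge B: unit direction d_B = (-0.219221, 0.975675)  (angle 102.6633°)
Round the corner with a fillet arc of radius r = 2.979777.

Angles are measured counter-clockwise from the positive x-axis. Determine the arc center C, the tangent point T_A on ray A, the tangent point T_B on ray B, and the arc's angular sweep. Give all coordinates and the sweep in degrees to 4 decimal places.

center=(3.9948,0.2532) T_A=(1.3264,-1.0730) T_B=(1.0875,-0.4000) sweep=13.7642

bisector direction at 19.5454° = (0.942377,0.334554)
center distance |VC| = r/sin(θ/2) = 2.979777/sin(83.1179°) = 3.001403
C = V + |VC|·bis = (3.9948,0.2532)
T_A = V + ((C−V)·d_A)·d_A = V + 0.3596·d_A = (1.3264,-1.0730)
T_B = V + ((C−V)·d_B)·d_B = V + 0.3596·d_B = (1.0875,-0.4000)
sweep = 180° − θ = 13.7642°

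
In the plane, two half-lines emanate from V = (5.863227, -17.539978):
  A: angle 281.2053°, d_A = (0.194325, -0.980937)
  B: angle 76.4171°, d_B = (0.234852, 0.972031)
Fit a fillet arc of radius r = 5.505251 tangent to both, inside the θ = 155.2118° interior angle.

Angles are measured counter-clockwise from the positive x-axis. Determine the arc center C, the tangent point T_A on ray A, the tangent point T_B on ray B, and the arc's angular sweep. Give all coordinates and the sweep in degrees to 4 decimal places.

center=(11.4986,-17.6569) T_A=(6.0983,-18.7267) T_B=(6.1474,-16.3640) sweep=24.7882

bisector direction at 358.8112° = (0.999785,-0.020747)
center distance |VC| = r/sin(θ/2) = 5.505251/sin(77.6059°) = 5.636616
C = V + |VC|·bis = (11.4986,-17.6569)
T_A = V + ((C−V)·d_A)·d_A = V + 1.2098·d_A = (6.0983,-18.7267)
T_B = V + ((C−V)·d_B)·d_B = V + 1.2098·d_B = (6.1474,-16.3640)
sweep = 180° − θ = 24.7882°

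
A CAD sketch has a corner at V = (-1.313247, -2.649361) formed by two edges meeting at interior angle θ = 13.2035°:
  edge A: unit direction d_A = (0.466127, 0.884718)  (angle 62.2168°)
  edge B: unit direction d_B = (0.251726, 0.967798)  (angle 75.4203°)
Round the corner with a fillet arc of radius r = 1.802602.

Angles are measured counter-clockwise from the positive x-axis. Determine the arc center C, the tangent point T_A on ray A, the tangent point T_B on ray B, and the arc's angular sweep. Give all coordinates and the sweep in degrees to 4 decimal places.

center=(4.3520,11.9706) T_A=(5.9468,11.1304) T_B=(2.6075,12.4244) sweep=166.7965

bisector direction at 68.8186° = (0.361323,0.932441)
center distance |VC| = r/sin(θ/2) = 1.802602/sin(6.6018°) = 15.679232
C = V + |VC|·bis = (4.3520,11.9706)
T_A = V + ((C−V)·d_A)·d_A = V + 15.5753·d_A = (5.9468,11.1304)
T_B = V + ((C−V)·d_B)·d_B = V + 15.5753·d_B = (2.6075,12.4244)
sweep = 180° − θ = 166.7965°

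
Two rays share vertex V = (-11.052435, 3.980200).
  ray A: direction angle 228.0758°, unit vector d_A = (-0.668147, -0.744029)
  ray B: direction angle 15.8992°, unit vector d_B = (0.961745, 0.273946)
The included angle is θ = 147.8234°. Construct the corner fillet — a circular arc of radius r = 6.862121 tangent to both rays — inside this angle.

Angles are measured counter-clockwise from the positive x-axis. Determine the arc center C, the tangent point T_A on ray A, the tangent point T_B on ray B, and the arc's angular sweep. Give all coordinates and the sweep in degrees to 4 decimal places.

bisector direction at 301.9875° = (0.529734,-0.848164)
center distance |VC| = r/sin(θ/2) = 6.862121/sin(73.9117°) = 7.141825
C = V + |VC|·bis = (-7.2692,-2.0772)
T_A = V + ((C−V)·d_A)·d_A = V + 1.9791·d_A = (-12.3748,2.5077)
T_B = V + ((C−V)·d_B)·d_B = V + 1.9791·d_B = (-9.1490,4.5224)
sweep = 180° − θ = 32.1766°

center=(-7.2692,-2.0772) T_A=(-12.3748,2.5077) T_B=(-9.1490,4.5224) sweep=32.1766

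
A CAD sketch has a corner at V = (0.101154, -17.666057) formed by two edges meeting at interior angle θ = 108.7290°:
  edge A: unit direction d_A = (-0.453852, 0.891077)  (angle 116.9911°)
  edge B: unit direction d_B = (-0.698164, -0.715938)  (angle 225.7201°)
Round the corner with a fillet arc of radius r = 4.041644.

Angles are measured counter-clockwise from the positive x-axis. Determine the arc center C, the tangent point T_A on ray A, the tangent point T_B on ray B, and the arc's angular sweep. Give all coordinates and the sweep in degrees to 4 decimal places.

bisector direction at 171.3556° = (-0.988640,0.150302)
center distance |VC| = r/sin(θ/2) = 4.041644/sin(54.3645°) = 4.972863
C = V + |VC|·bis = (-4.8152,-16.9186)
T_A = V + ((C−V)·d_A)·d_A = V + 2.8973·d_A = (-1.2138,-15.0843)
T_B = V + ((C−V)·d_B)·d_B = V + 2.8973·d_B = (-1.9217,-19.7404)
sweep = 180° − θ = 71.2710°

center=(-4.8152,-16.9186) T_A=(-1.2138,-15.0843) T_B=(-1.9217,-19.7404) sweep=71.2710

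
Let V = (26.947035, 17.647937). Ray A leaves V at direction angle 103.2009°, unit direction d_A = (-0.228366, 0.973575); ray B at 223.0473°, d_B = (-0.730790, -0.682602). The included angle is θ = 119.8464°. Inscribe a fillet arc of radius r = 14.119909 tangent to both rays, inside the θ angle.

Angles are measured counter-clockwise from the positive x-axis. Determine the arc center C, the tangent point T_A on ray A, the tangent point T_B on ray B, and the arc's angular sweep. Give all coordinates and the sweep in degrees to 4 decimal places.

bisector direction at 163.1241° = (-0.956936,0.290300)
center distance |VC| = r/sin(θ/2) = 14.119909/sin(59.9232°) = 16.316909
C = V + |VC|·bis = (11.3328,22.3847)
T_A = V + ((C−V)·d_A)·d_A = V + 8.1774·d_A = (25.0796,25.6092)
T_B = V + ((C−V)·d_B)·d_B = V + 8.1774·d_B = (20.9711,12.0660)
sweep = 180° − θ = 60.1536°

center=(11.3328,22.3847) T_A=(25.0796,25.6092) T_B=(20.9711,12.0660) sweep=60.1536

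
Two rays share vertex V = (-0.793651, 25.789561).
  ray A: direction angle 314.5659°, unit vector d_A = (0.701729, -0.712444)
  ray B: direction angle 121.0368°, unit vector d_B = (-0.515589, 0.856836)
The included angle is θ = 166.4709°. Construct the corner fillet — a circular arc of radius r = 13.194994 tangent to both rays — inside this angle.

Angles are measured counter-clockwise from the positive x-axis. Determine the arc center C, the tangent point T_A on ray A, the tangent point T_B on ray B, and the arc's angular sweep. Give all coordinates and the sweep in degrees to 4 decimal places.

center=(9.7053,33.9338) T_A=(0.3046,24.6745) T_B=(-1.6006,27.1306) sweep=13.5291

bisector direction at 37.8013° = (0.790141,0.612926)
center distance |VC| = r/sin(θ/2) = 13.194994/sin(83.2355°) = 13.287494
C = V + |VC|·bis = (9.7053,33.9338)
T_A = V + ((C−V)·d_A)·d_A = V + 1.5651·d_A = (0.3046,24.6745)
T_B = V + ((C−V)·d_B)·d_B = V + 1.5651·d_B = (-1.6006,27.1306)
sweep = 180° − θ = 13.5291°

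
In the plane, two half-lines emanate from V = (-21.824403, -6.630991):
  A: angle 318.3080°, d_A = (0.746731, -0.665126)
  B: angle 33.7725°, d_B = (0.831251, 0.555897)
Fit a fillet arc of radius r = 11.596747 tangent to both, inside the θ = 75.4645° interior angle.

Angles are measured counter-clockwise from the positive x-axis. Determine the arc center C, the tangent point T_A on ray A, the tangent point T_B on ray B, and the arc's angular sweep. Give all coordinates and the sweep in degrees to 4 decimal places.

center=(-2.9198,-7.9396) T_A=(-10.6331,-16.5992) T_B=(-9.3664,1.7002) sweep=104.5355

bisector direction at 356.0402° = (0.997613,-0.069056)
center distance |VC| = r/sin(θ/2) = 11.596747/sin(37.7323°) = 18.949791
C = V + |VC|·bis = (-2.9198,-7.9396)
T_A = V + ((C−V)·d_A)·d_A = V + 14.9870·d_A = (-10.6331,-16.5992)
T_B = V + ((C−V)·d_B)·d_B = V + 14.9870·d_B = (-9.3664,1.7002)
sweep = 180° − θ = 104.5355°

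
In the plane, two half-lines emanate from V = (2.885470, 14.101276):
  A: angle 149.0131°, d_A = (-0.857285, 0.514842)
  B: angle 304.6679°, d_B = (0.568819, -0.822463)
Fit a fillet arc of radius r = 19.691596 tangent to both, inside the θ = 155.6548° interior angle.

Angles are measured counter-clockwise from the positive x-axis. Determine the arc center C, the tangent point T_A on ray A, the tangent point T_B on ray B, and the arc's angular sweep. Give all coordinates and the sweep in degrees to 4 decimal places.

bisector direction at 226.8405° = (-0.684032,-0.729452)
center distance |VC| = r/sin(θ/2) = 19.691596/sin(77.8274°) = 20.144508
C = V + |VC|·bis = (-10.8940,-0.5932)
T_A = V + ((C−V)·d_A)·d_A = V + 4.2476·d_A = (-0.7559,16.2881)
T_B = V + ((C−V)·d_B)·d_B = V + 4.2476·d_B = (5.3016,10.6078)
sweep = 180° − θ = 24.3452°

center=(-10.8940,-0.5932) T_A=(-0.7559,16.2881) T_B=(5.3016,10.6078) sweep=24.3452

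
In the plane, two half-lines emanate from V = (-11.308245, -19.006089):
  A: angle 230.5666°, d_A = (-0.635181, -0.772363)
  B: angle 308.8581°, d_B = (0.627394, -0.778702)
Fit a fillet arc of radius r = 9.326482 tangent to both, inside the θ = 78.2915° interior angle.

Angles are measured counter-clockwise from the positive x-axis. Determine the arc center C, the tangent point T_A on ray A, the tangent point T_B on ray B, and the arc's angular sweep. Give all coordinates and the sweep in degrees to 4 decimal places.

center=(-11.3824,-33.7795) T_A=(-18.5858,-27.8555) T_B=(-4.1199,-27.9281) sweep=101.7085

bisector direction at 269.7124° = (-0.005020,-0.999987)
center distance |VC| = r/sin(θ/2) = 9.326482/sin(39.1457°) = 14.773565
C = V + |VC|·bis = (-11.3824,-33.7795)
T_A = V + ((C−V)·d_A)·d_A = V + 11.4575·d_A = (-18.5858,-27.8555)
T_B = V + ((C−V)·d_B)·d_B = V + 11.4575·d_B = (-4.1199,-27.9281)
sweep = 180° − θ = 101.7085°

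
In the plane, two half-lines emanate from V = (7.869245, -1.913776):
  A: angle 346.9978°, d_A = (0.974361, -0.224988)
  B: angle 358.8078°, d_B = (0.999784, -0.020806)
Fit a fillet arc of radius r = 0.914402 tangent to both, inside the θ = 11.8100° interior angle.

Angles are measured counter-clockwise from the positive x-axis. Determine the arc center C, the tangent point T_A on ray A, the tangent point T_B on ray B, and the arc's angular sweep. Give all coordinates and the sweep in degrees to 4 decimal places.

bisector direction at 352.9028° = (0.992338,-0.123553)
center distance |VC| = r/sin(θ/2) = 0.914402/sin(5.9050°) = 8.888101
C = V + |VC|·bis = (16.6892,-3.0119)
T_A = V + ((C−V)·d_A)·d_A = V + 8.8409·d_A = (16.4835,-3.9029)
T_B = V + ((C−V)·d_B)·d_B = V + 8.8409·d_B = (16.7083,-2.0977)
sweep = 180° − θ = 168.1900°

center=(16.6892,-3.0119) T_A=(16.4835,-3.9029) T_B=(16.7083,-2.0977) sweep=168.1900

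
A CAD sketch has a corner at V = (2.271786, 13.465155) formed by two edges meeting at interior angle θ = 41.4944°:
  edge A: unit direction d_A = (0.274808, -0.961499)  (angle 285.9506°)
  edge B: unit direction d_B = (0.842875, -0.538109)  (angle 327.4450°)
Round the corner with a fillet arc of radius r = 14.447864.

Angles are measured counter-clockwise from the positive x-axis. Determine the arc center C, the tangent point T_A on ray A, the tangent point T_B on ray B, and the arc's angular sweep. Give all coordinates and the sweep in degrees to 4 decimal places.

center=(26.6446,-19.2361) T_A=(12.7530,-23.2065) T_B=(34.4191,-7.0584) sweep=138.5056

bisector direction at 306.6978° = (0.597594,-0.801799)
center distance |VC| = r/sin(θ/2) = 14.447864/sin(20.7472°) = 40.784909
C = V + |VC|·bis = (26.6446,-19.2361)
T_A = V + ((C−V)·d_A)·d_A = V + 38.1401·d_A = (12.7530,-23.2065)
T_B = V + ((C−V)·d_B)·d_B = V + 38.1401·d_B = (34.4191,-7.0584)
sweep = 180° − θ = 138.5056°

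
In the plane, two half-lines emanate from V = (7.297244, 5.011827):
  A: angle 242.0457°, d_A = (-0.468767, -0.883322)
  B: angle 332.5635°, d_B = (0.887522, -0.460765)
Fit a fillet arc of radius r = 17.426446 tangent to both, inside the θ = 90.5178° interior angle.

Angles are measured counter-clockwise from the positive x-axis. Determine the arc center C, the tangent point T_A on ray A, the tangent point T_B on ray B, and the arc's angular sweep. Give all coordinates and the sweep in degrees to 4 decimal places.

bisector direction at 287.3046° = (0.297452,-0.954737)
center distance |VC| = r/sin(θ/2) = 17.426446/sin(45.2589°) = 24.534106
C = V + |VC|·bis = (14.5950,-18.4118)
T_A = V + ((C−V)·d_A)·d_A = V + 17.2697·d_A = (-0.7982,-10.2428)
T_B = V + ((C−V)·d_B)·d_B = V + 17.2697·d_B = (22.6245,-2.9454)
sweep = 180° − θ = 89.4822°

center=(14.5950,-18.4118) T_A=(-0.7982,-10.2428) T_B=(22.6245,-2.9454) sweep=89.4822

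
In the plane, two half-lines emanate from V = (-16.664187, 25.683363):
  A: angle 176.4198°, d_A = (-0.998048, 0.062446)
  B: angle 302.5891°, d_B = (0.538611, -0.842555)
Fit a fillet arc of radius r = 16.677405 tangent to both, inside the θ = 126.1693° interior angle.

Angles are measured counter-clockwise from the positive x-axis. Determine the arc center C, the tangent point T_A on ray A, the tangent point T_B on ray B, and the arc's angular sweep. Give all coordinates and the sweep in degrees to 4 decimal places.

center=(-26.1556,9.5672) T_A=(-25.1142,26.2121) T_B=(-12.1040,18.5498) sweep=53.8307

bisector direction at 239.5044° = (-0.507471,-0.861669)
center distance |VC| = r/sin(θ/2) = 16.677405/sin(63.0847°) = 18.703430
C = V + |VC|·bis = (-26.1556,9.5672)
T_A = V + ((C−V)·d_A)·d_A = V + 8.4665·d_A = (-25.1142,26.2121)
T_B = V + ((C−V)·d_B)·d_B = V + 8.4665·d_B = (-12.1040,18.5498)
sweep = 180° − θ = 53.8307°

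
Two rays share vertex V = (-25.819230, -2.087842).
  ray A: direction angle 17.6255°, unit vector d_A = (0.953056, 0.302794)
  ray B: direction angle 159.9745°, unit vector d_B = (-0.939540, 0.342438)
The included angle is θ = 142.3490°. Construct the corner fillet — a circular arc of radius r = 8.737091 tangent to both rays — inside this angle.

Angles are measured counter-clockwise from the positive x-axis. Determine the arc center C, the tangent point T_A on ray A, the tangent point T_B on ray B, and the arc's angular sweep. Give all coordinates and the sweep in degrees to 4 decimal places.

bisector direction at 88.8000° = (0.020942,0.999781)
center distance |VC| = r/sin(θ/2) = 8.737091/sin(71.1745°) = 9.230891
C = V + |VC|·bis = (-25.6259,7.1410)
T_A = V + ((C−V)·d_A)·d_A = V + 2.9787·d_A = (-22.9804,-1.1859)
T_B = V + ((C−V)·d_B)·d_B = V + 2.9787·d_B = (-28.6178,-1.0678)
sweep = 180° − θ = 37.6510°

center=(-25.6259,7.1410) T_A=(-22.9804,-1.1859) T_B=(-28.6178,-1.0678) sweep=37.6510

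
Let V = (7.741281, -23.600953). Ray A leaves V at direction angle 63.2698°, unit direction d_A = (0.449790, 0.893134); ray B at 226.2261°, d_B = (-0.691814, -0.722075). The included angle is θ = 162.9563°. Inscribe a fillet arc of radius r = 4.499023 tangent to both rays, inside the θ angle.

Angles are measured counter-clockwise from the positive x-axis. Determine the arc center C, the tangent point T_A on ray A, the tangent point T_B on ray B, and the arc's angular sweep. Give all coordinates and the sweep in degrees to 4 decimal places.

center=(4.0263,-20.9752) T_A=(8.0445,-22.9989) T_B=(7.2749,-24.0877) sweep=17.0437

bisector direction at 144.7480° = (-0.816621,0.577174)
center distance |VC| = r/sin(θ/2) = 4.499023/sin(81.4781°) = 4.549249
C = V + |VC|·bis = (4.0263,-20.9752)
T_A = V + ((C−V)·d_A)·d_A = V + 0.6741·d_A = (8.0445,-22.9989)
T_B = V + ((C−V)·d_B)·d_B = V + 0.6741·d_B = (7.2749,-24.0877)
sweep = 180° − θ = 17.0437°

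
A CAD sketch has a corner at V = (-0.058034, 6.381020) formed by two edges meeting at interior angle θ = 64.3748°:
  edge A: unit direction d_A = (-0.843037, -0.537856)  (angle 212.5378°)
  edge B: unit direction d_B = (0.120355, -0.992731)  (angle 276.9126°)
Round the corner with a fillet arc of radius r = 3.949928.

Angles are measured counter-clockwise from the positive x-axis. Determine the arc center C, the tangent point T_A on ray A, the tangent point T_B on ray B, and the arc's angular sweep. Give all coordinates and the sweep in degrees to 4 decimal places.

bisector direction at 244.7252° = (-0.426960,-0.904270)
center distance |VC| = r/sin(θ/2) = 3.949928/sin(32.1874°) = 7.415057
C = V + |VC|·bis = (-3.2240,-0.3242)
T_A = V + ((C−V)·d_A)·d_A = V + 6.2754·d_A = (-5.3485,3.0057)
T_B = V + ((C−V)·d_B)·d_B = V + 6.2754·d_B = (0.6972,0.1512)
sweep = 180° − θ = 115.6252°

center=(-3.2240,-0.3242) T_A=(-5.3485,3.0057) T_B=(0.6972,0.1512) sweep=115.6252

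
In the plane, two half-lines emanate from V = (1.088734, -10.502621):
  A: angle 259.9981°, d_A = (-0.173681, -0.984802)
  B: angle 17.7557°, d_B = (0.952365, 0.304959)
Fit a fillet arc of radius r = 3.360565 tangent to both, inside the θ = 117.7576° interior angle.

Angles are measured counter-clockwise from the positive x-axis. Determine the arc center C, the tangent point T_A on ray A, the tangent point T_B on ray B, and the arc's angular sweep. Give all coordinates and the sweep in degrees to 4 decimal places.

center=(4.0458,-13.0844) T_A=(0.7363,-12.5007) T_B=(3.0210,-9.8839) sweep=62.2424

bisector direction at 318.8769° = (0.753298,-0.657679)
center distance |VC| = r/sin(θ/2) = 3.360565/sin(58.8788°) = 3.925546
C = V + |VC|·bis = (4.0458,-13.0844)
T_A = V + ((C−V)·d_A)·d_A = V + 2.0289·d_A = (0.7363,-12.5007)
T_B = V + ((C−V)·d_B)·d_B = V + 2.0289·d_B = (3.0210,-9.8839)
sweep = 180° − θ = 62.2424°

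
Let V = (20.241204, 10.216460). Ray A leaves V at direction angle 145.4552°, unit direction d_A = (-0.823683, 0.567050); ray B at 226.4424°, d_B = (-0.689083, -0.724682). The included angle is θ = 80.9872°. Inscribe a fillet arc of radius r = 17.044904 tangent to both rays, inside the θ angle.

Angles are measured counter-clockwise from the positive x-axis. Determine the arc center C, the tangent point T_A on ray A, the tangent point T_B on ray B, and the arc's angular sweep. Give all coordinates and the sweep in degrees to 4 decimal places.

center=(-5.8661,7.4961) T_A=(3.7992,21.5357) T_B=(6.4860,-4.2493) sweep=99.0128

bisector direction at 185.9488° = (-0.994615,-0.103640)
center distance |VC| = r/sin(θ/2) = 17.044904/sin(40.4936°) = 26.248649
C = V + |VC|·bis = (-5.8661,7.4961)
T_A = V + ((C−V)·d_A)·d_A = V + 19.9615·d_A = (3.7992,21.5357)
T_B = V + ((C−V)·d_B)·d_B = V + 19.9615·d_B = (6.4860,-4.2493)
sweep = 180° − θ = 99.0128°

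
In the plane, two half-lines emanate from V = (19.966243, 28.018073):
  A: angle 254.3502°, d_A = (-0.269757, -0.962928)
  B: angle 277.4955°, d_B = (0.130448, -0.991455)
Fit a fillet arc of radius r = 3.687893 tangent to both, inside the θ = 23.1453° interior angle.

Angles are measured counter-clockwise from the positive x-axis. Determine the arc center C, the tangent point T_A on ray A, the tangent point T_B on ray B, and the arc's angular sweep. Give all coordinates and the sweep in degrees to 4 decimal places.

bisector direction at 265.9228° = (-0.071100,-0.997469)
center distance |VC| = r/sin(θ/2) = 3.687893/sin(11.5726°) = 18.383368
C = V + |VC|·bis = (18.6592,9.6812)
T_A = V + ((C−V)·d_A)·d_A = V + 18.0097·d_A = (15.1080,10.6761)
T_B = V + ((C−V)·d_B)·d_B = V + 18.0097·d_B = (22.3156,10.1623)
sweep = 180° − θ = 156.8547°

center=(18.6592,9.6812) T_A=(15.1080,10.6761) T_B=(22.3156,10.1623) sweep=156.8547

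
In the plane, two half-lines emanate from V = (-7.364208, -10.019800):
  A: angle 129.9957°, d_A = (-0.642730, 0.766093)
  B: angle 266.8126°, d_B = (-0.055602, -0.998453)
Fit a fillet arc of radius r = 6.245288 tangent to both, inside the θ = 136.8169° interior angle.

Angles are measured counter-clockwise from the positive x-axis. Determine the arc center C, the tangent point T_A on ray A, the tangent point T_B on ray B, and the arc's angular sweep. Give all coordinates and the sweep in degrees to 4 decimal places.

bisector direction at 198.4041° = (-0.948853,-0.315718)
center distance |VC| = r/sin(θ/2) = 6.245288/sin(68.4085°) = 6.716586
C = V + |VC|·bis = (-13.7373,-12.1403)
T_A = V + ((C−V)·d_A)·d_A = V + 2.4716·d_A = (-8.9528,-8.1263)
T_B = V + ((C−V)·d_B)·d_B = V + 2.4716·d_B = (-7.5016,-12.4876)
sweep = 180° − θ = 43.1831°

center=(-13.7373,-12.1403) T_A=(-8.9528,-8.1263) T_B=(-7.5016,-12.4876) sweep=43.1831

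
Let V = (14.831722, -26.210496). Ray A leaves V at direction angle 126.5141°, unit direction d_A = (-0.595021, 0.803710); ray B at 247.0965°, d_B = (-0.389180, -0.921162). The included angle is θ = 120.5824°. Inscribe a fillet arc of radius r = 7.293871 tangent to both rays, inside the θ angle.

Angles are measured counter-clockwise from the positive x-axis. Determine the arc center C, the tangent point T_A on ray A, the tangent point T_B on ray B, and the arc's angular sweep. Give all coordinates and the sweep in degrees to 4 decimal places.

center=(6.4932,-27.2056) T_A=(12.3553,-22.8656) T_B=(13.2120,-30.0442) sweep=59.4176

bisector direction at 186.8053° = (-0.992955,-0.118496)
center distance |VC| = r/sin(θ/2) = 7.293871/sin(60.2912°) = 8.397704
C = V + |VC|·bis = (6.4932,-27.2056)
T_A = V + ((C−V)·d_A)·d_A = V + 4.1618·d_A = (12.3553,-22.8656)
T_B = V + ((C−V)·d_B)·d_B = V + 4.1618·d_B = (13.2120,-30.0442)
sweep = 180° − θ = 59.4176°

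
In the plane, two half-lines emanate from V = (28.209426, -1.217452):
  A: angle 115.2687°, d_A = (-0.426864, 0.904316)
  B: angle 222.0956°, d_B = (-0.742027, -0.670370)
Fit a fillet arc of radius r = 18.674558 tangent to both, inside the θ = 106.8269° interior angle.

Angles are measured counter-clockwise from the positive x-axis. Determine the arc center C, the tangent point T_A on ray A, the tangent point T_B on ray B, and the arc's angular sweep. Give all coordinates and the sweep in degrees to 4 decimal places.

center=(5.4045,3.3468) T_A=(22.2922,11.3183) T_B=(17.9233,-10.5102) sweep=73.1731

bisector direction at 168.6822° = (-0.980554,0.196252)
center distance |VC| = r/sin(θ/2) = 18.674558/sin(53.4134°) = 23.257221
C = V + |VC|·bis = (5.4045,3.3468)
T_A = V + ((C−V)·d_A)·d_A = V + 13.8622·d_A = (22.2922,11.3183)
T_B = V + ((C−V)·d_B)·d_B = V + 13.8622·d_B = (17.9233,-10.5102)
sweep = 180° − θ = 73.1731°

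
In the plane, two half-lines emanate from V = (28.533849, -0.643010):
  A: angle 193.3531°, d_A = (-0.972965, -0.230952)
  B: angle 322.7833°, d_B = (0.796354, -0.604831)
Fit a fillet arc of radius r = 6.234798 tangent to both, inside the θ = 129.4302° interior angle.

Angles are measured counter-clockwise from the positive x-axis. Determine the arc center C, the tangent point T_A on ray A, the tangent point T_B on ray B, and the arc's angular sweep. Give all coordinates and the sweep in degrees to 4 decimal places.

bisector direction at 258.0682° = (-0.206747,-0.978394)
center distance |VC| = r/sin(θ/2) = 6.234798/sin(64.7151°) = 6.895412
C = V + |VC|·bis = (27.1082,-7.3894)
T_A = V + ((C−V)·d_A)·d_A = V + 2.9452·d_A = (25.6683,-1.3232)
T_B = V + ((C−V)·d_B)·d_B = V + 2.9452·d_B = (30.8792,-2.4243)
sweep = 180° − θ = 50.5698°

center=(27.1082,-7.3894) T_A=(25.6683,-1.3232) T_B=(30.8792,-2.4243) sweep=50.5698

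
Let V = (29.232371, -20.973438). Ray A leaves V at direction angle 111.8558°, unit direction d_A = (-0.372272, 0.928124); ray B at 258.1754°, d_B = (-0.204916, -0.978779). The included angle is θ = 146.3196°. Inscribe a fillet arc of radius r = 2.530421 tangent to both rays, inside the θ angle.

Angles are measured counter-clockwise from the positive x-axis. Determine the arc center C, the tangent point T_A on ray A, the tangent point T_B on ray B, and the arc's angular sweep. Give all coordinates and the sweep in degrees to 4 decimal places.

center=(26.5987,-21.2046) T_A=(28.9472,-20.2626) T_B=(29.0754,-21.7231) sweep=33.6804

bisector direction at 185.0156° = (-0.996171,-0.087427)
center distance |VC| = r/sin(θ/2) = 2.530421/sin(73.1598°) = 2.643796
C = V + |VC|·bis = (26.5987,-21.2046)
T_A = V + ((C−V)·d_A)·d_A = V + 0.7659·d_A = (28.9472,-20.2626)
T_B = V + ((C−V)·d_B)·d_B = V + 0.7659·d_B = (29.0754,-21.7231)
sweep = 180° − θ = 33.6804°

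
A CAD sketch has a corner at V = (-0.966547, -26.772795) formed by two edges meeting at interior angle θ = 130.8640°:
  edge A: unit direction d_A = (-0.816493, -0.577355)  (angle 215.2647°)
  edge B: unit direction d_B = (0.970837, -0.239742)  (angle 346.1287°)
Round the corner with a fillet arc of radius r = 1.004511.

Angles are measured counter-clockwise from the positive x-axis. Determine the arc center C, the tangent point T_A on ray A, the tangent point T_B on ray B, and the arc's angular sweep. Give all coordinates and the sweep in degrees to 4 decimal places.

bisector direction at 280.6967° = (0.185610,-0.982623)
center distance |VC| = r/sin(θ/2) = 1.004511/sin(65.4320°) = 1.104503
C = V + |VC|·bis = (-0.7615,-27.8581)
T_A = V + ((C−V)·d_A)·d_A = V + 0.4592·d_A = (-1.3415,-27.0379)
T_B = V + ((C−V)·d_B)·d_B = V + 0.4592·d_B = (-0.5207,-26.8829)
sweep = 180° − θ = 49.1360°

center=(-0.7615,-27.8581) T_A=(-1.3415,-27.0379) T_B=(-0.5207,-26.8829) sweep=49.1360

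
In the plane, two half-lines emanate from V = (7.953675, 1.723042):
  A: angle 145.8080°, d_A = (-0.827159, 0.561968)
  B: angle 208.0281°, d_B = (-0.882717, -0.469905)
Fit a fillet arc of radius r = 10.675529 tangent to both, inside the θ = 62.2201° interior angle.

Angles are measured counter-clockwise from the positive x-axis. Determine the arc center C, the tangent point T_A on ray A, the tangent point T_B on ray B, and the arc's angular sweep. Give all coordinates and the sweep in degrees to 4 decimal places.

center=(-12.6781,2.8339) T_A=(-6.6788,11.6643) T_B=(-7.6616,-6.5896) sweep=117.7799

bisector direction at 176.9180° = (-0.998554,0.053764)
center distance |VC| = r/sin(θ/2) = 10.675529/sin(31.1101°) = 20.661640
C = V + |VC|·bis = (-12.6781,2.8339)
T_A = V + ((C−V)·d_A)·d_A = V + 17.6900·d_A = (-6.6788,11.6643)
T_B = V + ((C−V)·d_B)·d_B = V + 17.6900·d_B = (-7.6616,-6.5896)
sweep = 180° − θ = 117.7799°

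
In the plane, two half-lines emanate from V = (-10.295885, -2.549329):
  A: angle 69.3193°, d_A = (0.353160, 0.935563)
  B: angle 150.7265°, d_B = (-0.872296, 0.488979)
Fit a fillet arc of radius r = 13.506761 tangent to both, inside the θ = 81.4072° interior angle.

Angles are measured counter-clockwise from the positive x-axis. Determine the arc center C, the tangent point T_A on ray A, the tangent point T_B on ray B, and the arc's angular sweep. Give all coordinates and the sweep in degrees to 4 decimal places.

bisector direction at 110.0229° = (-0.342396,0.939556)
center distance |VC| = r/sin(θ/2) = 13.506761/sin(40.7036°) = 20.711252
C = V + |VC|·bis = (-17.3873,16.9100)
T_A = V + ((C−V)·d_A)·d_A = V + 15.7011·d_A = (-4.7509,12.1400)
T_B = V + ((C−V)·d_B)·d_B = V + 15.7011·d_B = (-23.9919,5.1282)
sweep = 180° − θ = 98.5928°

center=(-17.3873,16.9100) T_A=(-4.7509,12.1400) T_B=(-23.9919,5.1282) sweep=98.5928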